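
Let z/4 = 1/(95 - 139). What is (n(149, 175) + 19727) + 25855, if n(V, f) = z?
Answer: 501401/11 ≈ 45582.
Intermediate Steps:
z = -1/11 (z = 4/(95 - 139) = 4/(-44) = 4*(-1/44) = -1/11 ≈ -0.090909)
n(V, f) = -1/11
(n(149, 175) + 19727) + 25855 = (-1/11 + 19727) + 25855 = 216996/11 + 25855 = 501401/11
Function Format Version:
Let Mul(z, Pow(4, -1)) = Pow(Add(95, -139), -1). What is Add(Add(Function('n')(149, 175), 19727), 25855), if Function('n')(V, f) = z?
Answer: Rational(501401, 11) ≈ 45582.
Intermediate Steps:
z = Rational(-1, 11) (z = Mul(4, Pow(Add(95, -139), -1)) = Mul(4, Pow(-44, -1)) = Mul(4, Rational(-1, 44)) = Rational(-1, 11) ≈ -0.090909)
Function('n')(V, f) = Rational(-1, 11)
Add(Add(Function('n')(149, 175), 19727), 25855) = Add(Add(Rational(-1, 11), 19727), 25855) = Add(Rational(216996, 11), 25855) = Rational(501401, 11)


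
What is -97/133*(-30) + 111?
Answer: 17673/133 ≈ 132.88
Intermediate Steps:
-97/133*(-30) + 111 = 2910/133 + 111 = 17673/133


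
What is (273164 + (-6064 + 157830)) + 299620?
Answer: 724550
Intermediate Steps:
(273164 + (-6064 + 157830)) + 299620 = (273164 + 151766) + 299620 = 424930 + 299620 = 724550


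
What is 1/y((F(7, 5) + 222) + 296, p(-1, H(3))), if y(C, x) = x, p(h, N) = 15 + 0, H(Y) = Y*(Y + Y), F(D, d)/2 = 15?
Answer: 1/15 ≈ 0.066667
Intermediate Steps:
F(D, d) = 30 (F(D, d) = 2*15 = 30)
H(Y) = 2*Y² (H(Y) = Y*(2*Y) = 2*Y²)
p(h, N) = 15
1/y((F(7, 5) + 222) + 296, p(-1, H(3))) = 1/15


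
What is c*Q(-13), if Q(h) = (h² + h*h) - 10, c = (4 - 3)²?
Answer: 328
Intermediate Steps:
c = 1 (c = 1² = 1)
Q(h) = -10 + 2*h² (Q(h) = (h² + h²) - 10 = 2*h² - 10 = -10 + 2*h²)
c*Q(-13) = 1*(-10 + 2*(-13)²) = 1*(-10 + 2*169) = 1*(-10 + 338) = 1*328 = 328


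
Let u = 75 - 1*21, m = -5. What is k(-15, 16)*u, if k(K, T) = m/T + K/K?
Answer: 297/8 ≈ 37.125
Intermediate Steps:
k(K, T) = 1 - 5/T (k(K, T) = -5/T + K/K = -5/T + 1 = 1 - 5/T)
u = 54 (u = 75 - 21 = 54)
k(-15, 16)*u = ((-5 + 16)/16)*54 = ((1/16)*11)*54 = (11/16)*54 = 297/8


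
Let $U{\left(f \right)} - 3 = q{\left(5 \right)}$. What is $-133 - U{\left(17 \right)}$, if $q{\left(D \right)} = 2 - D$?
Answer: $-133$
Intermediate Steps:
$U{\left(f \right)} = 0$ ($U{\left(f \right)} = 3 + \left(2 - 5\right) = 3 - 3 = 0$)
$-133 - U{\left(17 \right)} = -133 - 0 = -133 + 0 = -133$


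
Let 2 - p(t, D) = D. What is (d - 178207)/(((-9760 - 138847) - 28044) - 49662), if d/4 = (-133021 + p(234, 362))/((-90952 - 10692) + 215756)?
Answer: 5084022677/6456257264 ≈ 0.78746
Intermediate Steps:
p(t, D) = 2 - D
d = -133381/28528 (d = 4*((-133021 + (2 - 1*362))/((-90952 - 10692) + 215756)) = 4*((-133021 + (2 - 362))/(-101644 + 215756)) = 4*((-133021 - 360)/114112) = 4*(-133381*1/114112) = 4*(-133381/114112) = -133381/28528 ≈ -4.6754)
(d - 178207)/(((-9760 - 138847) - 28044) - 49662) = (-133381/28528 - 178207)/(((-9760 - 138847) - 28044) - 49662) = -5084022677/(28528*((-148607 - 28044) - 49662)) = -5084022677/(28528*(-176651 - 49662)) = -5084022677/28528/(-226313) = -5084022677/28528*(-1/226313) = 5084022677/6456257264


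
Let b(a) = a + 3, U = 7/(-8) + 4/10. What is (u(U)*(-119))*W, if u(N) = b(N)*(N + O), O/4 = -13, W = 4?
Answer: 25227881/400 ≈ 63070.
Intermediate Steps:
U = -19/40 (U = 7*(-⅛) + 4*(⅒) = -7/8 + ⅖ = -19/40 ≈ -0.47500)
O = -52 (O = 4*(-13) = -52)
b(a) = 3 + a
u(N) = (-52 + N)*(3 + N) (u(N) = (3 + N)*(N - 52) = (3 + N)*(-52 + N) = (-52 + N)*(3 + N))
(u(U)*(-119))*W = (((-52 - 19/40)*(3 - 19/40))*(-119))*4 = (-2099/40*101/40*(-119))*4 = -211999/1600*(-119)*4 = (25227881/1600)*4 = 25227881/400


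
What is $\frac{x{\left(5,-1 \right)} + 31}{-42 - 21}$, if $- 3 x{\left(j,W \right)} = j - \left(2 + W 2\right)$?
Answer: $- \frac{88}{189} \approx -0.46561$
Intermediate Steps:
$x{\left(j,W \right)} = \frac{2}{3} - \frac{j}{3} + \frac{2 W}{3}$ ($x{\left(j,W \right)} = - \frac{j - \left(2 + W 2\right)}{3} = - \frac{j - \left(2 + 2 W\right)}{3} = - \frac{-2 + j - 2 W}{3} = \frac{2}{3} - \frac{j}{3} + \frac{2 W}{3}$)
$\frac{x{\left(5,-1 \right)} + 31}{-42 - 21} = \frac{\left(\frac{2}{3} - \frac{5}{3} + \frac{2}{3} \left(-1\right)\right) + 31}{-42 - 21} = \frac{\left(\frac{2}{3} - \frac{5}{3} - \frac{2}{3}\right) + 31}{-63} = \left(- \frac{5}{3} + 31\right) \left(- \frac{1}{63}\right) = \frac{88}{3} \left(- \frac{1}{63}\right) = - \frac{88}{189}$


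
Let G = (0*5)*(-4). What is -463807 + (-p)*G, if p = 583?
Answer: -463807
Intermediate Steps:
G = 0 (G = 0*(-4) = 0)
-463807 + (-p)*G = -463807 - 1*583*0 = -463807 - 583*0 = -463807 + 0 = -463807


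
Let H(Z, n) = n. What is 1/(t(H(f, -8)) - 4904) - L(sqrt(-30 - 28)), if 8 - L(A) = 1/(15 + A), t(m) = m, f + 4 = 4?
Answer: (-39297*sqrt(58) + 584543*I)/(4912*(sqrt(58) - 15*I)) ≈ -7.9472 - 0.026911*I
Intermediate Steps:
f = 0 (f = -4 + 4 = 0)
L(A) = 8 - 1/(15 + A)
1/(t(H(f, -8)) - 4904) - L(sqrt(-30 - 28)) = 1/(-8 - 4904) - (119 + 8*sqrt(-30 - 28))/(15 + sqrt(-30 - 28)) = 1/(-4912) - (119 + 8*sqrt(-58))/(15 + sqrt(-58)) = -1/4912 - (119 + 8*(I*sqrt(58)))/(15 + I*sqrt(58)) = -1/4912 - (119 + 8*I*sqrt(58))/(15 + I*sqrt(58))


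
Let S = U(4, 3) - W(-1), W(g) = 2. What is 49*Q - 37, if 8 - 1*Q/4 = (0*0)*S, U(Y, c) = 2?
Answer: 1531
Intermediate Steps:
S = 0 (S = 2 - 1*2 = 2 - 2 = 0)
Q = 32 (Q = 32 - 4*0*0*0 = 32 - 0*0 = 32 - 4*0 = 32 + 0 = 32)
49*Q - 37 = 49*32 - 37 = 1568 - 37 = 1531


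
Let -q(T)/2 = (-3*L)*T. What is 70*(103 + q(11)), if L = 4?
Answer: 25690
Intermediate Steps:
q(T) = 24*T (q(T) = -2*(-3*4)*T = -(-24)*T = 24*T)
70*(103 + q(11)) = 70*(103 + 24*11) = 70*(103 + 264) = 70*367 = 25690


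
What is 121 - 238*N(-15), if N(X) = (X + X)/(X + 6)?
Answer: -2017/3 ≈ -672.33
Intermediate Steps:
N(X) = 2*X/(6 + X) (N(X) = (2*X)/(6 + X) = 2*X/(6 + X))
121 - 238*N(-15) = 121 - 476*(-15)/(6 - 15) = 121 - 476*(-15)/(-9) = 121 - 476*(-15)*(-1)/9 = 121 - 238*10/3 = 121 - 2380/3 = -2017/3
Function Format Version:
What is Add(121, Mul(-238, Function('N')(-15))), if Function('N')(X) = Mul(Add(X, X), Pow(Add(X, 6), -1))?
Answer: Rational(-2017, 3) ≈ -672.33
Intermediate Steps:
Function('N')(X) = Mul(2, X, Pow(Add(6, X), -1)) (Function('N')(X) = Mul(Mul(2, X), Pow(Add(6, X), -1)) = Mul(2, X, Pow(Add(6, X), -1)))
Add(121, Mul(-238, Function('N')(-15))) = Add(121, Mul(-238, Mul(2, -15, Pow(Add(6, -15), -1)))) = Add(121, Mul(-238, Mul(2, -15, Pow(-9, -1)))) = Add(121, Mul(-238, Mul(2, -15, Rational(-1, 9)))) = Add(121, Mul(-238, Rational(10, 3))) = Add(121, Rational(-2380, 3)) = Rational(-2017, 3)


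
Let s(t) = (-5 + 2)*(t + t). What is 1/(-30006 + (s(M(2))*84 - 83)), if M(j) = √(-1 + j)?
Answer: -1/30593 ≈ -3.2687e-5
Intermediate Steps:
s(t) = -6*t
1/(-30006 + (s(M(2))*84 - 83)) = 1/(-30006 + (-6*√(-1 + 2)*84 - 83)) = 1/(-30006 + (-6*√1*84 - 83)) = 1/(-30006 + (-6*1*84 - 83)) = 1/(-30006 + (-6*84 - 83)) = 1/(-30006 + (-504 - 83)) = 1/(-30006 - 587) = 1/(-30593) = -1/30593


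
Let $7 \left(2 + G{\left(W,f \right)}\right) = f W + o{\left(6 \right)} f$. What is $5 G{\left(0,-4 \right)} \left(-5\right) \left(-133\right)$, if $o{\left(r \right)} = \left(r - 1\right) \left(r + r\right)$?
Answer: $-120650$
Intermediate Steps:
$o{\left(r \right)} = 2 r \left(-1 + r\right)$ ($o{\left(r \right)} = \left(-1 + r\right) 2 r = 2 r \left(-1 + r\right)$)
$G{\left(W,f \right)} = -2 + \frac{60 f}{7} + \frac{W f}{7}$ ($G{\left(W,f \right)} = -2 + \frac{f W + 2 \cdot 6 \left(-1 + 6\right) f}{7} = -2 + \frac{W f + 2 \cdot 6 \cdot 5 f}{7} = -2 + \frac{W f + 60 f}{7} = -2 + \frac{60 f + W f}{7} = -2 + \left(\frac{60 f}{7} + \frac{W f}{7}\right) = -2 + \frac{60 f}{7} + \frac{W f}{7}$)
$5 G{\left(0,-4 \right)} \left(-5\right) \left(-133\right) = 5 \left(-2 + \frac{60}{7} \left(-4\right) + \frac{1}{7} \cdot 0 \left(-4\right)\right) \left(-5\right) \left(-133\right) = 5 \left(-2 - \frac{240}{7} + 0\right) \left(-5\right) \left(-133\right) = 5 \left(- \frac{254}{7}\right) \left(-5\right) \left(-133\right) = \left(- \frac{1270}{7}\right) \left(-5\right) \left(-133\right) = \frac{6350}{7} \left(-133\right) = -120650$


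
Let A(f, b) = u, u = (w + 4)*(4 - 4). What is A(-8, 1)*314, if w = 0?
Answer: 0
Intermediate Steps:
u = 0 (u = (0 + 4)*(4 - 4) = 4*0 = 0)
A(f, b) = 0
A(-8, 1)*314 = 0*314 = 0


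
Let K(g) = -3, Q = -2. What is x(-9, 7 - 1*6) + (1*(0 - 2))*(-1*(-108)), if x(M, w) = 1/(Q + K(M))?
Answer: -1081/5 ≈ -216.20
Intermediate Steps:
x(M, w) = -⅕ (x(M, w) = 1/(-2 - 3) = 1/(-5) = -⅕)
x(-9, 7 - 1*6) + (1*(0 - 2))*(-1*(-108)) = -⅕ + (1*(0 - 2))*(-1*(-108)) = -⅕ + (1*(-2))*108 = -⅕ - 2*108 = -⅕ - 216 = -1081/5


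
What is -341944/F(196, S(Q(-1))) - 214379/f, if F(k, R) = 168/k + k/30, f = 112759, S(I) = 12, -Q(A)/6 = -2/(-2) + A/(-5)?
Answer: -506084878148/10937623 ≈ -46270.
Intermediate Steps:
Q(A) = -6 + 6*A/5 (Q(A) = -6*(-2/(-2) + A/(-5)) = -6*(-2*(-½) + A*(-⅕)) = -6*(1 - A/5) = -6 + 6*A/5)
F(k, R) = 168/k + k/30 (F(k, R) = 168/k + k*(1/30) = 168/k + k/30)
-341944/F(196, S(Q(-1))) - 214379/f = -341944/(168/196 + (1/30)*196) - 214379/112759 = -341944/(168*(1/196) + 98/15) - 214379*1/112759 = -341944/(6/7 + 98/15) - 214379/112759 = -341944/776/105 - 214379/112759 = -341944*105/776 - 214379/112759 = -4488015/97 - 214379/112759 = -506084878148/10937623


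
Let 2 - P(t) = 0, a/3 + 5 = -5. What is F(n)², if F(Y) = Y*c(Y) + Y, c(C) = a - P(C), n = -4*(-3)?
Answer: 138384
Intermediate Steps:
n = 12
a = -30 (a = -15 + 3*(-5) = -15 - 15 = -30)
P(t) = 2 (P(t) = 2 - 1*0 = 2 + 0 = 2)
c(C) = -32 (c(C) = -30 - 1*2 = -30 - 2 = -32)
F(Y) = -31*Y (F(Y) = Y*(-32) + Y = -32*Y + Y = -31*Y)
F(n)² = (-31*12)² = (-372)² = 138384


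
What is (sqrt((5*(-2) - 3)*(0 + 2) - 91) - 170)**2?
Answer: 28783 - 1020*I*sqrt(13) ≈ 28783.0 - 3677.7*I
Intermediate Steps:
(sqrt((5*(-2) - 3)*(0 + 2) - 91) - 170)**2 = (sqrt((-10 - 3)*2 - 91) - 170)**2 = (sqrt(-13*2 - 91) - 170)**2 = (sqrt(-26 - 91) - 170)**2 = (sqrt(-117) - 170)**2 = (3*I*sqrt(13) - 170)**2 = (-170 + 3*I*sqrt(13))**2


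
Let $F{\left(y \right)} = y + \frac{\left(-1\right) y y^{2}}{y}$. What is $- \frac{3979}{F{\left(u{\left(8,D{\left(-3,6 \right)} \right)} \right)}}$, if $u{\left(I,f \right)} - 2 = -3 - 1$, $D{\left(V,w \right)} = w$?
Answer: $\frac{3979}{6} \approx 663.17$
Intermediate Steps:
$u{\left(I,f \right)} = -2$ ($u{\left(I,f \right)} = 2 - 4 = -2$)
$F{\left(y \right)} = y - y^{2}$ ($F{\left(y \right)} = y + \frac{\left(-1\right) y^{3}}{y} = y - y^{2}$)
$- \frac{3979}{F{\left(u{\left(8,D{\left(-3,6 \right)} \right)} \right)}} = - \frac{3979}{\left(-2\right) \left(1 - -2\right)} = - \frac{3979}{\left(-2\right) \left(1 + 2\right)} = - \frac{3979}{\left(-2\right) 3} = - \frac{3979}{-6} = \left(-3979\right) \left(- \frac{1}{6}\right) = \frac{3979}{6}$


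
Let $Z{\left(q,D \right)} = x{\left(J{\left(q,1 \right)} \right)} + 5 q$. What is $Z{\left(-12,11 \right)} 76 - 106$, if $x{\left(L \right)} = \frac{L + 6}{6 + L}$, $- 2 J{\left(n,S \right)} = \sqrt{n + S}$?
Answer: $-4590$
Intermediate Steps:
$J{\left(n,S \right)} = - \frac{\sqrt{S + n}}{2}$ ($J{\left(n,S \right)} = - \frac{\sqrt{n + S}}{2} = - \frac{\sqrt{S + n}}{2}$)
$x{\left(L \right)} = 1$ ($x{\left(L \right)} = \frac{6 + L}{6 + L} = 1$)
$Z{\left(q,D \right)} = 1 + 5 q$
$Z{\left(-12,11 \right)} 76 - 106 = \left(1 + 5 \left(-12\right)\right) 76 - 106 = \left(1 - 60\right) 76 - 106 = \left(-59\right) 76 - 106 = -4484 - 106 = -4590$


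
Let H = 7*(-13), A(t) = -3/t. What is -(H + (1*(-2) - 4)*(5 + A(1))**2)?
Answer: 115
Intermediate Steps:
H = -91
-(H + (1*(-2) - 4)*(5 + A(1))**2) = -(-91 + (1*(-2) - 4)*(5 - 3/1)**2) = -(-91 + (-2 - 4)*(5 - 3*1)**2) = -(-91 - 6*(5 - 3)**2) = -(-91 - 6*2**2) = -(-91 - 6*4) = -(-91 - 24) = -1*(-115) = 115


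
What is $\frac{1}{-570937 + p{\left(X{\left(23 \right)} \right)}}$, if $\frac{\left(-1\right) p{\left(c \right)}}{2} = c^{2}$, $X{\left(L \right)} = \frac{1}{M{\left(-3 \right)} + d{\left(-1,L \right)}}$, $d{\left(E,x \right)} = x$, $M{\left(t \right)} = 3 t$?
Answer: $- \frac{98}{55951827} \approx -1.7515 \cdot 10^{-6}$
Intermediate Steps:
$X{\left(L \right)} = \frac{1}{-9 + L}$ ($X{\left(L \right)} = \frac{1}{3 \left(-3\right) + L} = \frac{1}{-9 + L}$)
$p{\left(c \right)} = - 2 c^{2}$
$\frac{1}{-570937 + p{\left(X{\left(23 \right)} \right)}} = \frac{1}{-570937 - 2 \left(\frac{1}{-9 + 23}\right)^{2}} = \frac{1}{-570937 - 2 \left(\frac{1}{14}\right)^{2}} = \frac{1}{-570937 - \frac{2}{196}} = \frac{1}{-570937 - \frac{1}{98}} = \frac{1}{- \frac{55951827}{98}} = - \frac{98}{55951827}$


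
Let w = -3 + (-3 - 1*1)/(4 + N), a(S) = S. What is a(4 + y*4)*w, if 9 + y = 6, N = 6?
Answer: 136/5 ≈ 27.200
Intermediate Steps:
y = -3 (y = -9 + 6 = -3)
w = -17/5 (w = -3 + (-3 - 1*1)/(4 + 6) = -3 + (-3 - 1)/10 = -3 - 4*⅒ = -3 - ⅖ = -17/5 ≈ -3.4000)
a(4 + y*4)*w = (4 - 3*4)*(-17/5) = (4 - 12)*(-17/5) = -8*(-17/5) = 136/5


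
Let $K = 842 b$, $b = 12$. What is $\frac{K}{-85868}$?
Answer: $- \frac{2526}{21467} \approx -0.11767$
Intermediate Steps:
$K = 10104$ ($K = 842 \cdot 12 = 10104$)
$\frac{K}{-85868} = \frac{10104}{-85868} = 10104 \left(- \frac{1}{85868}\right) = - \frac{2526}{21467}$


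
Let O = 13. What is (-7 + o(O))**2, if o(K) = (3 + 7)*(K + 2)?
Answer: 20449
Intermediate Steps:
o(K) = 20 + 10*K (o(K) = 10*(2 + K) = 20 + 10*K)
(-7 + o(O))**2 = (-7 + (20 + 10*13))**2 = (-7 + (20 + 130))**2 = (-7 + 150)**2 = 143**2 = 20449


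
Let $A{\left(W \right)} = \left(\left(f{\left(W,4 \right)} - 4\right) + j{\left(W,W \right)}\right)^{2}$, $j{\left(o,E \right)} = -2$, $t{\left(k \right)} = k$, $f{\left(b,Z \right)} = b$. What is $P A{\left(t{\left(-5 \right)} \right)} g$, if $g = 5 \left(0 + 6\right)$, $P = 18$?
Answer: $65340$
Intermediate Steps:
$A{\left(W \right)} = \left(-6 + W\right)^{2}$ ($A{\left(W \right)} = \left(\left(W - 4\right) - 2\right)^{2} = \left(\left(-4 + W\right) - 2\right)^{2} = \left(-6 + W\right)^{2}$)
$g = 30$ ($g = 5 \cdot 6 = 30$)
$P A{\left(t{\left(-5 \right)} \right)} g = 18 \left(-6 - 5\right)^{2} \cdot 30 = 18 \left(-11\right)^{2} \cdot 30 = 18 \cdot 121 \cdot 30 = 2178 \cdot 30 = 65340$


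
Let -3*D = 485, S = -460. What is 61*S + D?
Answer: -84665/3 ≈ -28222.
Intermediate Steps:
D = -485/3 (D = -⅓*485 = -485/3 ≈ -161.67)
61*S + D = 61*(-460) - 485/3 = -28060 - 485/3 = -84665/3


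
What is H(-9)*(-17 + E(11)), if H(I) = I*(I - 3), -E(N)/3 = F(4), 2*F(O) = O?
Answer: -2484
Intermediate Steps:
F(O) = O/2
E(N) = -6 (E(N) = -3*4/2 = -3*2 = -6)
H(I) = I*(-3 + I)
H(-9)*(-17 + E(11)) = (-9*(-3 - 9))*(-17 - 6) = -9*(-12)*(-23) = 108*(-23) = -2484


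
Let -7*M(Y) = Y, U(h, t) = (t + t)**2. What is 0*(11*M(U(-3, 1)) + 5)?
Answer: 0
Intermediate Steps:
U(h, t) = 4*t**2 (U(h, t) = (2*t)**2 = 4*t**2)
M(Y) = -Y/7
0*(11*M(U(-3, 1)) + 5) = 0*(11*(-4*1**2/7) + 5) = 0*(11*(-4/7) + 5) = 0*(-44/7 + 5) = 0*(-9/7) = 0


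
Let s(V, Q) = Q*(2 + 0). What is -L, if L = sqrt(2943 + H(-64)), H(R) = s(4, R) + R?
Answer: -sqrt(2751) ≈ -52.450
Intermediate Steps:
s(V, Q) = 2*Q (s(V, Q) = Q*2 = 2*Q)
H(R) = 3*R (H(R) = 2*R + R = 3*R)
L = sqrt(2751) (L = sqrt(2943 + 3*(-64)) = sqrt(2943 - 192) = sqrt(2751) ≈ 52.450)
-L = -sqrt(2751)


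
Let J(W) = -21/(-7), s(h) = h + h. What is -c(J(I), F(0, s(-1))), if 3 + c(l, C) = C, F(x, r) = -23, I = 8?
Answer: 26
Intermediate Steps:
s(h) = 2*h
J(W) = 3 (J(W) = -21*(-⅐) = 3)
c(l, C) = -3 + C
-c(J(I), F(0, s(-1))) = -(-3 - 23) = -1*(-26) = 26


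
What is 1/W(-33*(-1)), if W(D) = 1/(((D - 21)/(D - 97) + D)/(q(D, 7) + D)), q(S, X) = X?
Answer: 105/128 ≈ 0.82031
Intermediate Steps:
W(D) = (7 + D)/(D + (-21 + D)/(-97 + D)) (W(D) = 1/(((D - 21)/(D - 97) + D)/(7 + D)) = 1/(((-21 + D)/(-97 + D) + D)/(7 + D)) = 1/((D + (-21 + D)/(-97 + D))/(7 + D)) = (7 + D)/(D + (-21 + D)/(-97 + D)))
1/W(-33*(-1)) = 1/((679 - (-33*(-1))² + 90*(-33*(-1)))/(21 - (-33*(-1))² + 96*(-33*(-1)))) = 1/((679 - 1*33² + 90*33)/(21 - 1*33² + 96*33)) = 1/((679 - 1*1089 + 2970)/(21 - 1*1089 + 3168)) = 1/((679 - 1089 + 2970)/(21 - 1089 + 3168)) = 1/(2560/2100) = 1/((1/2100)*2560) = 1/(128/105) = 105/128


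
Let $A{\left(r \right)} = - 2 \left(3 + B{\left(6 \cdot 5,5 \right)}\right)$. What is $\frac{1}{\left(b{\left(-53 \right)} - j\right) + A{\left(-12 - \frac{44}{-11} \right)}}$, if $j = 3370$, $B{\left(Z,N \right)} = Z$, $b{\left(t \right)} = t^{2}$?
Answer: $- \frac{1}{627} \approx -0.0015949$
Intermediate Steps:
$A{\left(r \right)} = -66$ ($A{\left(r \right)} = - 2 \left(3 + 6 \cdot 5\right) = - 2 \left(3 + 30\right) = \left(-2\right) 33 = -66$)
$\frac{1}{\left(b{\left(-53 \right)} - j\right) + A{\left(-12 - \frac{44}{-11} \right)}} = \frac{1}{\left(\left(-53\right)^{2} - 3370\right) - 66} = \frac{1}{\left(2809 - 3370\right) - 66} = \frac{1}{-561 - 66} = \frac{1}{-627} = - \frac{1}{627}$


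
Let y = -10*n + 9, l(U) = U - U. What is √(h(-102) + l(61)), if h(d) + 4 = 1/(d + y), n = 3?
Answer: I*√60639/123 ≈ 2.002*I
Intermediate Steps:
l(U) = 0
y = -21 (y = -10*3 + 9 = -30 + 9 = -21)
h(d) = -4 + 1/(-21 + d) (h(d) = -4 + 1/(d - 21) = -4 + 1/(-21 + d))
√(h(-102) + l(61)) = √((85 - 4*(-102))/(-21 - 102) + 0) = √((85 + 408)/(-123) + 0) = √(-1/123*493 + 0) = √(-493/123 + 0) = √(-493/123) = I*√60639/123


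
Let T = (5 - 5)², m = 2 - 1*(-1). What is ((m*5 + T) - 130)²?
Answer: 13225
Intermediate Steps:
m = 3 (m = 2 + 1 = 3)
T = 0 (T = 0² = 0)
((m*5 + T) - 130)² = ((3*5 + 0) - 130)² = ((15 + 0) - 130)² = (15 - 130)² = (-115)² = 13225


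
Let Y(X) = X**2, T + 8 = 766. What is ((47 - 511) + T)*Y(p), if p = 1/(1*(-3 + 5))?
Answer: 147/2 ≈ 73.500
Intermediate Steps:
T = 758 (T = -8 + 766 = 758)
p = 1/2 (p = 1/(1*2) = 1/2 ≈ 0.50000)
((47 - 511) + T)*Y(p) = ((47 - 511) + 758)*(1/2)**2 = (-464 + 758)*(1/4) = 294*(1/4) = 147/2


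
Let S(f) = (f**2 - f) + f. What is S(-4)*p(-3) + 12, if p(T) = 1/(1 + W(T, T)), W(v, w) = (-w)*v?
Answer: 10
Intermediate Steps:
W(v, w) = -v*w
S(f) = f**2
p(T) = 1/(1 - T**2) (p(T) = 1/(1 - T*T) = 1/(1 - T**2))
S(-4)*p(-3) + 12 = (-4)**2*(-1/(-1 + (-3)**2)) + 12 = 16*(-1/(-1 + 9)) + 12 = 16*(-1/8) + 12 = -2 + 12 = 10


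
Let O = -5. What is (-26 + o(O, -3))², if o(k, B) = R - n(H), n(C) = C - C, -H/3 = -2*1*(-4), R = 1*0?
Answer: 676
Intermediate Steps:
R = 0
H = -24 (H = -3*(-2*1)*(-4) = -(-6)*(-4) = -3*8 = -24)
n(C) = 0
o(k, B) = 0 (o(k, B) = 0 - 1*0 = 0 + 0 = 0)
(-26 + o(O, -3))² = (-26 + 0)² = (-26)² = 676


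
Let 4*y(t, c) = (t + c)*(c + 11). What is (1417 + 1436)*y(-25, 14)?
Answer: -784575/4 ≈ -1.9614e+5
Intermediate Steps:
y(t, c) = (11 + c)*(c + t)/4 (y(t, c) = ((t + c)*(c + 11))/4 = ((c + t)*(11 + c))/4 = ((11 + c)*(c + t))/4 = (11 + c)*(c + t)/4)
(1417 + 1436)*y(-25, 14) = (1417 + 1436)*((1/4)*14**2 + (11/4)*14 + (11/4)*(-25) + (1/4)*14*(-25)) = 2853*((1/4)*196 + 77/2 - 275/4 - 175/2) = 2853*(49 + 77/2 - 275/4 - 175/2) = 2853*(-275/4) = -784575/4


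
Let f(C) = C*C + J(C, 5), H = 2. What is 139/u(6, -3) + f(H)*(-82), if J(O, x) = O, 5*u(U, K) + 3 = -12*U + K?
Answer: -39071/78 ≈ -500.91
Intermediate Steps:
u(U, K) = -⅗ - 12*U/5 + K/5 (u(U, K) = -⅗ + (-12*U + K)/5 = -⅗ + (K - 12*U)/5 = -⅗ + (-12*U/5 + K/5) = -⅗ - 12*U/5 + K/5)
f(C) = C + C² (f(C) = C*C + C = C² + C = C + C²)
139/u(6, -3) + f(H)*(-82) = 139/(-⅗ - 12/5*6 + (⅕)*(-3)) + (2*(1 + 2))*(-82) = 139/(-⅗ - 72/5 - ⅗) + (2*3)*(-82) = 139/(-78/5) + 6*(-82) = 139*(-5/78) - 492 = -695/78 - 492 = -39071/78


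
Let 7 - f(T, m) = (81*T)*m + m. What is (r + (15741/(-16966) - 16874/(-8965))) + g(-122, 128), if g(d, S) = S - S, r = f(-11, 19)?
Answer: 233929461859/13827290 ≈ 16918.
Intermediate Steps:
f(T, m) = 7 - m - 81*T*m (f(T, m) = 7 - ((81*T)*m + m) = 7 - (81*T*m + m) = 7 - (m + 81*T*m) = 7 + (-m - 81*T*m) = 7 - m - 81*T*m)
r = 16917 (r = 7 - 1*19 - 81*(-11)*19 = 7 - 19 + 16929 = 16917)
g(d, S) = 0
(r + (15741/(-16966) - 16874/(-8965))) + g(-122, 128) = (16917 + (15741/(-16966) - 16874/(-8965))) + 0 = (16917 + (15741*(-1/16966) - 16874*(-1/8965))) + 0 = (16917 + (-15741/16966 + 1534/815)) + 0 = (16917 + 13196929/13827290) + 0 = 233929461859/13827290 + 0 = 233929461859/13827290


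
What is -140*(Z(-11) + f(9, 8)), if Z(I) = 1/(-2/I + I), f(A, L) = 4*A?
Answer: -85460/17 ≈ -5027.1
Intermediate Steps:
Z(I) = 1/(I - 2/I)
-140*(Z(-11) + f(9, 8)) = -140*(-11/(-2 + (-11)²) + 4*9) = -140*(-11/(-2 + 121) + 36) = -140*(-11/119 + 36) = -140*4273/119 = -85460/17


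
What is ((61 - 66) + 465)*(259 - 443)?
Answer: -84640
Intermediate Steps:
((61 - 66) + 465)*(259 - 443) = (-5 + 465)*(-184) = 460*(-184) = -84640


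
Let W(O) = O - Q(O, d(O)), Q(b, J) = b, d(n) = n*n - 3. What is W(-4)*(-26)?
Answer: 0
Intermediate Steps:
d(n) = -3 + n² (d(n) = n² - 3 = -3 + n²)
W(O) = 0 (W(O) = O - O = 0)
W(-4)*(-26) = 0*(-26) = 0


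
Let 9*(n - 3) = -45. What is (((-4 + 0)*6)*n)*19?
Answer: 912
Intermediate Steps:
n = -2 (n = 3 + (1/9)*(-45) = 3 - 5 = -2)
(((-4 + 0)*6)*n)*19 = (((-4 + 0)*6)*(-2))*19 = (-4*6*(-2))*19 = -24*(-2)*19 = 48*19 = 912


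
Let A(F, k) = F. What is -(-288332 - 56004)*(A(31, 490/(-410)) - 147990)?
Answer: -50947610224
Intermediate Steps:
-(-288332 - 56004)*(A(31, 490/(-410)) - 147990) = -(-288332 - 56004)*(31 - 147990) = -(-344336)*(-147959) = -1*50947610224 = -50947610224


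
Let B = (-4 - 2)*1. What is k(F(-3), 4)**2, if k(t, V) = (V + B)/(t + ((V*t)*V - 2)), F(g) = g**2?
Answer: 4/22801 ≈ 0.00017543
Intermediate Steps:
B = -6 (B = -6*1 = -6)
k(t, V) = (-6 + V)/(-2 + t + t*V**2) (k(t, V) = (V - 6)/(t + ((V*t)*V - 2)) = (-6 + V)/(t + (t*V**2 - 2)) = (-6 + V)/(t + (-2 + t*V**2)) = (-6 + V)/(-2 + t + t*V**2))
k(F(-3), 4)**2 = ((-6 + 4)/(-2 + (-3)**2 + (-3)**2*4**2))**2 = (-2/(-2 + 9 + 9*16))**2 = (-2/(-2 + 9 + 144))**2 = (-2/151)**2 = 4/22801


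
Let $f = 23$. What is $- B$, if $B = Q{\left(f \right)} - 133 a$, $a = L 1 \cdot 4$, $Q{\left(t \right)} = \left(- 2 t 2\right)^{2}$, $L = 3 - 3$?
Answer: $-8464$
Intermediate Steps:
$L = 0$ ($L = 3 - 3 = 0$)
$Q{\left(t \right)} = 16 t^{2}$ ($Q{\left(t \right)} = \left(- 4 t\right)^{2} = 16 t^{2}$)
$a = 0$ ($a = 0 \cdot 1 \cdot 4 = 0 \cdot 4 = 0$)
$B = 8464$ ($B = 16 \cdot 23^{2} - 0 = 16 \cdot 529 + 0 = 8464 + 0 = 8464$)
$- B = \left(-1\right) 8464 = -8464$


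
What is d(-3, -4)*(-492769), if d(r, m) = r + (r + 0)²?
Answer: -2956614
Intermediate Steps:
d(r, m) = r + r²
d(-3, -4)*(-492769) = -3*(1 - 3)*(-492769) = -3*(-2)*(-492769) = 6*(-492769) = -2956614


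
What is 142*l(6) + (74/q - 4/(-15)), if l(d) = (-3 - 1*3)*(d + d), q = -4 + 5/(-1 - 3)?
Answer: -358324/35 ≈ -10238.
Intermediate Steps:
q = -21/4 (q = -4 + 5/(-4) = -4 + 5*(-¼) = -4 - 5/4 = -21/4 ≈ -5.2500)
l(d) = -12*d (l(d) = (-3 - 3)*(2*d) = -12*d)
142*l(6) + (74/q - 4/(-15)) = 142*(-12*6) + (74/(-21/4) - 4/(-15)) = 142*(-72) + (74*(-4/21) - 4*(-1/15)) = -10224 + (-296/21 + 4/15) = -10224 - 484/35 = -358324/35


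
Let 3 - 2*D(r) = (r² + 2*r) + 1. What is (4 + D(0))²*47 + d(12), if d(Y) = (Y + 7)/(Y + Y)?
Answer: 28219/24 ≈ 1175.8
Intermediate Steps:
D(r) = 1 - r - r²/2 (D(r) = 3/2 - ((r² + 2*r) + 1)/2 = 3/2 - (1 + r² + 2*r)/2 = 3/2 + (-½ - r - r²/2) = 1 - r - r²/2)
d(Y) = (7 + Y)/(2*Y) (d(Y) = (7 + Y)/((2*Y)) = (7 + Y)*(1/(2*Y)) = (7 + Y)/(2*Y))
(4 + D(0))²*47 + d(12) = (4 + (1 - 1*0 - ½*0²))²*47 + (½)*(7 + 12)/12 = (4 + (1 + 0 - ½*0))²*47 + (½)*(1/12)*19 = (4 + (1 + 0 + 0))²*47 + 19/24 = (4 + 1)²*47 + 19/24 = 5²*47 + 19/24 = 25*47 + 19/24 = 1175 + 19/24 = 28219/24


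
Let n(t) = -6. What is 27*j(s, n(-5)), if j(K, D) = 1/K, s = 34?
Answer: 27/34 ≈ 0.79412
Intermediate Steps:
27*j(s, n(-5)) = 27/34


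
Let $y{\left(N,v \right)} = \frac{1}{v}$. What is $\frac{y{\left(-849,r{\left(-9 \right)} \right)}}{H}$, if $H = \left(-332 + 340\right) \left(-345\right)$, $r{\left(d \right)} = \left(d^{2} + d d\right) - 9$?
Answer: $- \frac{1}{422280} \approx -2.3681 \cdot 10^{-6}$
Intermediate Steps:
$r{\left(d \right)} = -9 + 2 d^{2}$ ($r{\left(d \right)} = \left(d^{2} + d^{2}\right) - 9 = 2 d^{2} - 9 = -9 + 2 d^{2}$)
$H = -2760$ ($H = 8 \left(-345\right) = -2760$)
$\frac{y{\left(-849,r{\left(-9 \right)} \right)}}{H} = \frac{1}{\left(-9 + 2 \left(-9\right)^{2}\right) \left(-2760\right)} = \frac{1}{-9 + 2 \cdot 81} \left(- \frac{1}{2760}\right) = \frac{1}{-9 + 162} \left(- \frac{1}{2760}\right) = \frac{1}{153} \left(- \frac{1}{2760}\right) = - \frac{1}{422280}$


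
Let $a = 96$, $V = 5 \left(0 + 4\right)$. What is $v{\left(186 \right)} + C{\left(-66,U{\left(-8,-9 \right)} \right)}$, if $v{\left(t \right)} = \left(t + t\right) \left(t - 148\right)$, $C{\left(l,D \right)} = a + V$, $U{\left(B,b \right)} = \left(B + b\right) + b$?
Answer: $14252$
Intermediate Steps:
$V = 20$ ($V = 5 \cdot 4 = 20$)
$U{\left(B,b \right)} = B + 2 b$
$C{\left(l,D \right)} = 116$ ($C{\left(l,D \right)} = 96 + 20 = 116$)
$v{\left(t \right)} = 2 t \left(-148 + t\right)$
$v{\left(186 \right)} + C{\left(-66,U{\left(-8,-9 \right)} \right)} = 2 \cdot 186 \left(-148 + 186\right) + 116 = 2 \cdot 186 \cdot 38 + 116 = 14136 + 116 = 14252$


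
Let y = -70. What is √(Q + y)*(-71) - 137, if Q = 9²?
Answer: -137 - 71*√11 ≈ -372.48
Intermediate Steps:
Q = 81
√(Q + y)*(-71) - 137 = √(81 - 70)*(-71) - 137 = √11*(-71) - 137 = -71*√11 - 137 = -137 - 71*√11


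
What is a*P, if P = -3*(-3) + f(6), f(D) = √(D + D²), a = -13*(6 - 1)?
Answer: -585 - 65*√42 ≈ -1006.2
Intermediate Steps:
a = -65 (a = -13*5 = -65)
P = 9 + √42 (P = -3*(-3) + √(6*(1 + 6)) = 9 + √(6*7) = 9 + √42 ≈ 15.481)
a*P = -65*(9 + √42) = -585 - 65*√42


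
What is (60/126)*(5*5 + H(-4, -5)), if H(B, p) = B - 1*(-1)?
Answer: 220/21 ≈ 10.476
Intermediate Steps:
H(B, p) = 1 + B (H(B, p) = B + 1 = 1 + B)
(60/126)*(5*5 + H(-4, -5)) = (60/126)*(5*5 + (1 - 4)) = (60*(1/126))*(25 - 3) = (10/21)*22 = 220/21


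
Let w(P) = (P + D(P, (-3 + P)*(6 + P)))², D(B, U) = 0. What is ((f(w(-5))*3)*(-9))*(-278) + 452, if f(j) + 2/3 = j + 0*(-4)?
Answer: 183098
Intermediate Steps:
w(P) = P² (w(P) = (P + 0)² = P²)
f(j) = -⅔ + j (f(j) = -⅔ + (j + 0*(-4)) = -⅔ + (j + 0) = -⅔ + j)
((f(w(-5))*3)*(-9))*(-278) + 452 = (((-⅔ + (-5)²)*3)*(-9))*(-278) + 452 = (((-⅔ + 25)*3)*(-9))*(-278) + 452 = (((73/3)*3)*(-9))*(-278) + 452 = (73*(-9))*(-278) + 452 = -657*(-278) + 452 = 182646 + 452 = 183098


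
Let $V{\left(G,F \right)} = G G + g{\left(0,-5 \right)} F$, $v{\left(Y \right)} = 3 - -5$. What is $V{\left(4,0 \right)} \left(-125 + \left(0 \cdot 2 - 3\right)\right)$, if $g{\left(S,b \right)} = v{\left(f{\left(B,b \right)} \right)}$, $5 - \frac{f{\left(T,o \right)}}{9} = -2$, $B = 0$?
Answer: $-2048$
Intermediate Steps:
$f{\left(T,o \right)} = 63$ ($f{\left(T,o \right)} = 45 - -18 = 45 + 18 = 63$)
$v{\left(Y \right)} = 8$ ($v{\left(Y \right)} = 3 + 5 = 8$)
$g{\left(S,b \right)} = 8$
$V{\left(G,F \right)} = G^{2} + 8 F$ ($V{\left(G,F \right)} = G G + 8 F = G^{2} + 8 F$)
$V{\left(4,0 \right)} \left(-125 + \left(0 \cdot 2 - 3\right)\right) = \left(4^{2} + 8 \cdot 0\right) \left(-125 + \left(0 \cdot 2 - 3\right)\right) = \left(16 + 0\right) \left(-125 + \left(0 - 3\right)\right) = 16 \left(-125 - 3\right) = 16 \left(-128\right) = -2048$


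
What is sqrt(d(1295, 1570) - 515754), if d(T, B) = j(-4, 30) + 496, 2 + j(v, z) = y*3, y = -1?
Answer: I*sqrt(515263) ≈ 717.82*I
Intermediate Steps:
j(v, z) = -5 (j(v, z) = -2 - 1*3 = -2 - 3 = -5)
d(T, B) = 491 (d(T, B) = -5 + 496 = 491)
sqrt(d(1295, 1570) - 515754) = sqrt(491 - 515754) = sqrt(-515263) = I*sqrt(515263)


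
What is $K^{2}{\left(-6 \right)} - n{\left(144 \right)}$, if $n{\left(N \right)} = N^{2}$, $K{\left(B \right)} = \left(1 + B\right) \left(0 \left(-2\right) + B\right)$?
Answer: $-19836$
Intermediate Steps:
$K{\left(B \right)} = B \left(1 + B\right)$ ($K{\left(B \right)} = \left(1 + B\right) \left(0 + B\right) = \left(1 + B\right) B = B \left(1 + B\right)$)
$K^{2}{\left(-6 \right)} - n{\left(144 \right)} = \left(- 6 \left(1 - 6\right)\right)^{2} - 144^{2} = \left(\left(-6\right) \left(-5\right)\right)^{2} - 20736 = 30^{2} - 20736 = 900 - 20736 = -19836$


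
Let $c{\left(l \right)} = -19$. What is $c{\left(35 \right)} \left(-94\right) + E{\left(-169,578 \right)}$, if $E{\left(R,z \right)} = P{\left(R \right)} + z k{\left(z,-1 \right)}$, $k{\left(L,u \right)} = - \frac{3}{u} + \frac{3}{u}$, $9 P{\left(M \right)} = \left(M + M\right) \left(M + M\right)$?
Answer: $\frac{130318}{9} \approx 14480.0$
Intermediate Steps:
$P{\left(M \right)} = \frac{4 M^{2}}{9}$ ($P{\left(M \right)} = \frac{\left(M + M\right) \left(M + M\right)}{9} = \frac{2 M 2 M}{9} = \frac{4 M^{2}}{9}$)
$k{\left(L,u \right)} = 0$
$E{\left(R,z \right)} = \frac{4 R^{2}}{9}$ ($E{\left(R,z \right)} = \frac{4 R^{2}}{9} + z 0 = \frac{4 R^{2}}{9} + 0 = \frac{4 R^{2}}{9}$)
$c{\left(35 \right)} \left(-94\right) + E{\left(-169,578 \right)} = \left(-19\right) \left(-94\right) + \frac{4 \left(-169\right)^{2}}{9} = 1786 + \frac{4}{9} \cdot 28561 = 1786 + \frac{114244}{9} = \frac{130318}{9}$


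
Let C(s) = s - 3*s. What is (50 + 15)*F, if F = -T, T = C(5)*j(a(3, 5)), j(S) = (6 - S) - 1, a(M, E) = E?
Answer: 0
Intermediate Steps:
C(s) = -2*s
j(S) = 5 - S
T = 0 (T = (-2*5)*(5 - 1*5) = -10*(5 - 5) = -10*0 = 0)
F = 0 (F = -1*0 = 0)
(50 + 15)*F = (50 + 15)*0 = 65*0 = 0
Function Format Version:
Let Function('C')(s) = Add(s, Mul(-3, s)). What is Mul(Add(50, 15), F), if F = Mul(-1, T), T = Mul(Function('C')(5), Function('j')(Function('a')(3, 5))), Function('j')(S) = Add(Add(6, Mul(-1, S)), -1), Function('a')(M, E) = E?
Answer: 0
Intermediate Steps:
Function('C')(s) = Mul(-2, s)
Function('j')(S) = Add(5, Mul(-1, S))
T = 0 (T = Mul(Mul(-2, 5), Add(5, Mul(-1, 5))) = Mul(-10, Add(5, -5)) = Mul(-10, 0) = 0)
F = 0 (F = Mul(-1, 0) = 0)
Mul(Add(50, 15), F) = Mul(Add(50, 15), 0) = Mul(65, 0) = 0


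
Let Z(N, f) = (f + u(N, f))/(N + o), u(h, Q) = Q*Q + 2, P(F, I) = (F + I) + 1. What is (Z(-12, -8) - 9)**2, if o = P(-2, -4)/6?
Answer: 1083681/5929 ≈ 182.78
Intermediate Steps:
P(F, I) = 1 + F + I
u(h, Q) = 2 + Q**2 (u(h, Q) = Q**2 + 2 = 2 + Q**2)
o = -5/6 (o = (1 - 2 - 4)/6 = -5*1/6 = -5/6 ≈ -0.83333)
Z(N, f) = (2 + f + f**2)/(-5/6 + N) (Z(N, f) = (f + (2 + f**2))/(N - 5/6) = (2 + f + f**2)/(-5/6 + N))
(Z(-12, -8) - 9)**2 = (6*(2 - 8 + (-8)**2)/(-5 + 6*(-12)) - 9)**2 = (6*(2 - 8 + 64)/(-5 - 72) - 9)**2 = (6*58/(-77) - 9)**2 = (6*(-1/77)*58 - 9)**2 = (-348/77 - 9)**2 = (-1041/77)**2 = 1083681/5929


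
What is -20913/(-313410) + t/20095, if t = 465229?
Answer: 1949702235/83972986 ≈ 23.218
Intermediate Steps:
-20913/(-313410) + t/20095 = -20913/(-313410) + 465229/20095 = -20913*(-1/313410) + 465229*(1/20095) = 6971/104470 + 465229/20095 = 1949702235/83972986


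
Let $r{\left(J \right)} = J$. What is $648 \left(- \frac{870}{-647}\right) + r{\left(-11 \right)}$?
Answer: $\frac{556643}{647} \approx 860.34$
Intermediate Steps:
$648 \left(- \frac{870}{-647}\right) + r{\left(-11 \right)} = 648 \left(- \frac{870}{-647}\right) - 11 = 648 \left(\left(-870\right) \left(- \frac{1}{647}\right)\right) - 11 = 648 \cdot \frac{870}{647} - 11 = \frac{563760}{647} - 11 = \frac{556643}{647}$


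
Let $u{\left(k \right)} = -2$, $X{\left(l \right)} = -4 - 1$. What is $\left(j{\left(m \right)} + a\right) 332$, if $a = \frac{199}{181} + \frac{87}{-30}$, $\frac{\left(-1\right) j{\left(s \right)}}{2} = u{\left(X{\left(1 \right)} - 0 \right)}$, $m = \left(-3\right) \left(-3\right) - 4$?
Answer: $\frac{660846}{905} \approx 730.22$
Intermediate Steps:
$X{\left(l \right)} = -5$ ($X{\left(l \right)} = -4 - 1 = -5$)
$m = 5$ ($m = 9 - 4 = 5$)
$j{\left(s \right)} = 4$ ($j{\left(s \right)} = \left(-2\right) \left(-2\right) = 4$)
$a = - \frac{3259}{1810}$ ($a = 199 \cdot \frac{1}{181} + 87 \left(- \frac{1}{30}\right) = \frac{199}{181} - \frac{29}{10} = - \frac{3259}{1810} \approx -1.8006$)
$\left(j{\left(m \right)} + a\right) 332 = \left(4 - \frac{3259}{1810}\right) 332 = \frac{3981}{1810} \cdot 332 = \frac{660846}{905}$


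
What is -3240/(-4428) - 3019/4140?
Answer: 421/169740 ≈ 0.0024803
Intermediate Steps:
-3240/(-4428) - 3019/4140 = -3240*(-1/4428) - 3019*1/4140 = 30/41 - 3019/4140 = 421/169740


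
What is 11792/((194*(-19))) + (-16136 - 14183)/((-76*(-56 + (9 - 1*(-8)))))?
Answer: -3860719/287508 ≈ -13.428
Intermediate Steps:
11792/((194*(-19))) + (-16136 - 14183)/((-76*(-56 + (9 - 1*(-8))))) = 11792/(-3686) - 30319*(-1/(76*(-56 + (9 + 8)))) = 11792*(-1/3686) - 30319*(-1/(76*(-56 + 17))) = -5896/1843 - 30319/((-76*(-39))) = -5896/1843 - 30319/2964 = -3860719/287508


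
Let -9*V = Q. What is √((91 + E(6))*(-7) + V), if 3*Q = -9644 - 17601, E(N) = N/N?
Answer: √29571/9 ≈ 19.107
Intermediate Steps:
E(N) = 1
Q = -27245/3 (Q = (-9644 - 17601)/3 = (⅓)*(-27245) = -27245/3 ≈ -9081.7)
V = 27245/27 (V = -⅑*(-27245/3) = 27245/27 ≈ 1009.1)
√((91 + E(6))*(-7) + V) = √((91 + 1)*(-7) + 27245/27) = √(92*(-7) + 27245/27) = √(-644 + 27245/27) = √(9857/27) = √29571/9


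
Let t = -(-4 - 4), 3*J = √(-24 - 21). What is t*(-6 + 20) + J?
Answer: 112 + I*√5 ≈ 112.0 + 2.2361*I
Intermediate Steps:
J = I*√5 (J = √(-24 - 21)/3 = √(-45)/3 = (3*I*√5)/3 = I*√5 ≈ 2.2361*I)
t = 8 (t = -1*(-8) = 8)
t*(-6 + 20) + J = 8*(-6 + 20) + I*√5 = 8*14 + I*√5 = 112 + I*√5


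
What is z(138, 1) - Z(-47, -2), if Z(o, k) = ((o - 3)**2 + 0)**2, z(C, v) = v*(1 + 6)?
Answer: -6249993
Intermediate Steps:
z(C, v) = 7*v (z(C, v) = v*7 = 7*v)
Z(o, k) = (-3 + o)**4 (Z(o, k) = ((-3 + o)**2 + 0)**2 = ((-3 + o)**2)**2 = (-3 + o)**4)
z(138, 1) - Z(-47, -2) = 7*1 - (-3 - 47)**4 = 7 - 1*(-50)**4 = 7 - 1*6250000 = 7 - 6250000 = -6249993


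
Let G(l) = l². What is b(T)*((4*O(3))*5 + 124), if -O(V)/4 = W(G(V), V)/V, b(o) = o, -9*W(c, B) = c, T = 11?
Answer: 4972/3 ≈ 1657.3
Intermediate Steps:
W(c, B) = -c/9
O(V) = 4*V/9 (O(V) = -4*(-V²/9)/V = -(-4)*V/9 = 4*V/9)
b(T)*((4*O(3))*5 + 124) = 11*((4*((4/9)*3))*5 + 124) = 11*((4*(4/3))*5 + 124) = 11*((16/3)*5 + 124) = 11*(80/3 + 124) = 11*(452/3) = 4972/3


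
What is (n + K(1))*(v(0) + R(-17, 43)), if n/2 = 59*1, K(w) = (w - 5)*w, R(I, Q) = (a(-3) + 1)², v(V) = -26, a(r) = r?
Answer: -2508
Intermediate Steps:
R(I, Q) = 4 (R(I, Q) = (-3 + 1)² = (-2)² = 4)
K(w) = w*(-5 + w) (K(w) = (-5 + w)*w = w*(-5 + w))
n = 118 (n = 2*(59*1) = 2*59 = 118)
(n + K(1))*(v(0) + R(-17, 43)) = (118 + 1*(-5 + 1))*(-26 + 4) = (118 + 1*(-4))*(-22) = (118 - 4)*(-22) = 114*(-22) = -2508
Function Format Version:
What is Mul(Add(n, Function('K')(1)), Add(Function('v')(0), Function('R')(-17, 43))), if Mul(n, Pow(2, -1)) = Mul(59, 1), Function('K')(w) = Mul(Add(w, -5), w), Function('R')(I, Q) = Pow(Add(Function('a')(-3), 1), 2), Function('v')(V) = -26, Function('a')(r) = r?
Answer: -2508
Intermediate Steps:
Function('R')(I, Q) = 4 (Function('R')(I, Q) = Pow(Add(-3, 1), 2) = Pow(-2, 2) = 4)
Function('K')(w) = Mul(w, Add(-5, w)) (Function('K')(w) = Mul(Add(-5, w), w) = Mul(w, Add(-5, w)))
n = 118 (n = Mul(2, Mul(59, 1)) = Mul(2, 59) = 118)
Mul(Add(n, Function('K')(1)), Add(Function('v')(0), Function('R')(-17, 43))) = Mul(Add(118, Mul(1, Add(-5, 1))), Add(-26, 4)) = Mul(Add(118, Mul(1, -4)), -22) = Mul(Add(118, -4), -22) = Mul(114, -22) = -2508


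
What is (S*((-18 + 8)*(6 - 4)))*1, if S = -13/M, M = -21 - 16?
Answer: -260/37 ≈ -7.0270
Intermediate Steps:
M = -37
S = 13/37 (S = -13/(-37) = -13*(-1/37) = 13/37 ≈ 0.35135)
(S*((-18 + 8)*(6 - 4)))*1 = (13*((-18 + 8)*(6 - 4))/37)*1 = (13*(-10*2)/37)*1 = ((13/37)*(-20))*1 = -260/37*1 = -260/37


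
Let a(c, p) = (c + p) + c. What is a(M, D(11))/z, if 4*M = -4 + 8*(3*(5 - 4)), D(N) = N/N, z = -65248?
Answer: -11/65248 ≈ -0.00016859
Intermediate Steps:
D(N) = 1
M = 5 (M = (-4 + 8*(3*(5 - 4)))/4 = (-4 + 8*(3*1))/4 = (-4 + 8*3)/4 = (-4 + 24)/4 = (1/4)*20 = 5)
a(c, p) = p + 2*c
a(M, D(11))/z = (1 + 2*5)/(-65248) = (1 + 10)*(-1/65248) = 11*(-1/65248) = -11/65248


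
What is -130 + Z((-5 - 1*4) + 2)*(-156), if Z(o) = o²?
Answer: -7774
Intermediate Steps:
-130 + Z((-5 - 1*4) + 2)*(-156) = -130 + ((-5 - 1*4) + 2)²*(-156) = -130 + ((-5 - 4) + 2)²*(-156) = -130 + (-9 + 2)²*(-156) = -130 + (-7)²*(-156) = -130 + 49*(-156) = -130 - 7644 = -7774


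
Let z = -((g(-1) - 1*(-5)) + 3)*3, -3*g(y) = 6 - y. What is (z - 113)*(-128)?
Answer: 16640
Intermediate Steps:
g(y) = -2 + y/3 (g(y) = -(6 - y)/3 = -2 + y/3)
z = -17 (z = -(((-2 + (1/3)*(-1)) - 1*(-5)) + 3)*3 = -(((-2 - 1/3) + 5) + 3)*3 = -((-7/3 + 5) + 3)*3 = -(8/3 + 3)*3 = -17*3/3 = -1*17 = -17)
(z - 113)*(-128) = (-17 - 113)*(-128) = -130*(-128) = 16640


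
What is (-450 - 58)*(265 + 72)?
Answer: -171196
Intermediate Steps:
(-450 - 58)*(265 + 72) = -508*337 = -171196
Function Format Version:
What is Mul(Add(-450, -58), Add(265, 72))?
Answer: -171196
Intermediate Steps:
Mul(Add(-450, -58), Add(265, 72)) = Mul(-508, 337) = -171196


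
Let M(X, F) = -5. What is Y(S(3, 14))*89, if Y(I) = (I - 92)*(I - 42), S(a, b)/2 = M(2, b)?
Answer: 472056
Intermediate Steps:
S(a, b) = -10 (S(a, b) = 2*(-5) = -10)
Y(I) = (-92 + I)*(-42 + I)
Y(S(3, 14))*89 = (3864 + (-10)² - 134*(-10))*89 = (3864 + 100 + 1340)*89 = 5304*89 = 472056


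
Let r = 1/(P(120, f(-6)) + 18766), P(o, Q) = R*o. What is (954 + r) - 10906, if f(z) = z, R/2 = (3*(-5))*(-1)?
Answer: -222586431/22366 ≈ -9952.0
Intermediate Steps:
R = 30 (R = 2*((3*(-5))*(-1)) = 2*(-15*(-1)) = 2*15 = 30)
P(o, Q) = 30*o
r = 1/22366 (r = 1/(30*120 + 18766) = 1/(3600 + 18766) = 1/22366 ≈ 4.4711e-5)
(954 + r) - 10906 = (954 + 1/22366) - 10906 = 21337165/22366 - 10906 = -222586431/22366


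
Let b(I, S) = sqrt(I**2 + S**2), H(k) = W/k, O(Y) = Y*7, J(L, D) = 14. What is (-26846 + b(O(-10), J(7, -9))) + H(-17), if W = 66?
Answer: -456448/17 + 14*sqrt(26) ≈ -26779.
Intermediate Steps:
O(Y) = 7*Y
H(k) = 66/k
(-26846 + b(O(-10), J(7, -9))) + H(-17) = (-26846 + sqrt((7*(-10))**2 + 14**2)) + 66/(-17) = (-26846 + sqrt((-70)**2 + 196)) + 66*(-1/17) = (-26846 + sqrt(4900 + 196)) - 66/17 = (-26846 + sqrt(5096)) - 66/17 = (-26846 + 14*sqrt(26)) - 66/17 = -456448/17 + 14*sqrt(26)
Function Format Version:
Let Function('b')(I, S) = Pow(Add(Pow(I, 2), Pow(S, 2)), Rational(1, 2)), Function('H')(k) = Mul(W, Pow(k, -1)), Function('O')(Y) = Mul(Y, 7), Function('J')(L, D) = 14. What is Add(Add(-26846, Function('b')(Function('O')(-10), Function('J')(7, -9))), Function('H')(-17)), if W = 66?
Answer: Add(Rational(-456448, 17), Mul(14, Pow(26, Rational(1, 2)))) ≈ -26779.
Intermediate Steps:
Function('O')(Y) = Mul(7, Y)
Function('H')(k) = Mul(66, Pow(k, -1))
Add(Add(-26846, Function('b')(Function('O')(-10), Function('J')(7, -9))), Function('H')(-17)) = Add(Add(-26846, Pow(Add(Pow(Mul(7, -10), 2), Pow(14, 2)), Rational(1, 2))), Mul(66, Pow(-17, -1))) = Add(Add(-26846, Pow(Add(Pow(-70, 2), 196), Rational(1, 2))), Mul(66, Rational(-1, 17))) = Add(Add(-26846, Pow(Add(4900, 196), Rational(1, 2))), Rational(-66, 17)) = Add(Add(-26846, Pow(5096, Rational(1, 2))), Rational(-66, 17)) = Add(Add(-26846, Mul(14, Pow(26, Rational(1, 2)))), Rational(-66, 17)) = Add(Rational(-456448, 17), Mul(14, Pow(26, Rational(1, 2))))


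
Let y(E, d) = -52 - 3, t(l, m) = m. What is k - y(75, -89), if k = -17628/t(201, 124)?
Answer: -2702/31 ≈ -87.161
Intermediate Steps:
k = -4407/31 (k = -17628/124 = -17628*1/124 = -4407/31 ≈ -142.16)
y(E, d) = -55
k - y(75, -89) = -4407/31 - 1*(-55) = -4407/31 + 55 = -2702/31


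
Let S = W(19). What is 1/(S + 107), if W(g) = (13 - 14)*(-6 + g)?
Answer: 1/94 ≈ 0.010638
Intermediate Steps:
W(g) = 6 - g (W(g) = -(-6 + g) = 6 - g)
S = -13 (S = 6 - 1*19 = 6 - 19 = -13)
1/(S + 107) = 1/(-13 + 107) = 1/94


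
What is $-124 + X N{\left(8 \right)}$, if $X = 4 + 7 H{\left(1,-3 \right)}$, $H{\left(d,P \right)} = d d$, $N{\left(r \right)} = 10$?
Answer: $-14$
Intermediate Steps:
$H{\left(d,P \right)} = d^{2}$
$X = 11$ ($X = 4 + 7 \cdot 1^{2} = 4 + 7 \cdot 1 = 4 + 7 = 11$)
$-124 + X N{\left(8 \right)} = -124 + 11 \cdot 10 = -124 + 110 = -14$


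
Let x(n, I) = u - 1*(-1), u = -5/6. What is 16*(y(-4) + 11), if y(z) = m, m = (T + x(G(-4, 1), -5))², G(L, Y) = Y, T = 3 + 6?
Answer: 13684/9 ≈ 1520.4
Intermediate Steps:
T = 9
u = -⅚ (u = -5*⅙ = -⅚ ≈ -0.83333)
x(n, I) = ⅙ (x(n, I) = -⅚ - 1*(-1) = -⅚ + 1 = ⅙)
m = 3025/36 (m = (9 + ⅙)² = (55/6)² = 3025/36 ≈ 84.028)
y(z) = 3025/36
16*(y(-4) + 11) = 16*(3025/36 + 11) = 16*(3421/36) = 13684/9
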